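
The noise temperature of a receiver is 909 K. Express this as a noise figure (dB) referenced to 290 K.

6.16 dB

F = 1 + T_e/T₀ = 1 + 909/290 = 4.13448
NF = 10 log₁₀(4.13448) = 6.16 dB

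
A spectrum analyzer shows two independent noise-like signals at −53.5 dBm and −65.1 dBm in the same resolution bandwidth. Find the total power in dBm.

Convert to linear, add, convert back:
P₁ = 4.47×10⁻⁹ W, P₂ = 3.09×10⁻¹⁰ W
P_tot = 4.78×10⁻⁹ W → 10 log₁₀(P_tot / 10⁻³) = −53.2 dBm

−53.2 dBm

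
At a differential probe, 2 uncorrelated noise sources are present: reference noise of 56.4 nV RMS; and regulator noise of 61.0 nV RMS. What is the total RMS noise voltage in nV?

Uncorrelated sources add in power (mean-square): V_tot = √(ΣV_i²)
V_tot = √[(5.64×10⁻⁸)² + (6.10×10⁻⁸)²] = 8.31×10⁻⁸ V = 83.1 nV

83.1 nV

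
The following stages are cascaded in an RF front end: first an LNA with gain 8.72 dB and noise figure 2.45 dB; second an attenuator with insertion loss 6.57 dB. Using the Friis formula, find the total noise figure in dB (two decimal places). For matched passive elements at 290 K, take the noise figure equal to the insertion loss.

Convert to linear (a loss of L dB is a gain of −L dB): F_i = 10^(NF_i/10), G_i = 10^(G_i,dB/10)
  Stage 1: F_1 = 10^(2.45/10) = 1.758, G_1 = 10^(8.72/10) = 7.447
  Stage 2: F_2 = 10^(6.57/10) = 4.539, G_2 = 10^(−6.57/10) = 0.2203
Friis cascade:
  F = 1.758 + (4.539 − 1)/7.447 = 2.233
NF = 10 log₁₀(2.233) = 3.49 dB

3.49 dB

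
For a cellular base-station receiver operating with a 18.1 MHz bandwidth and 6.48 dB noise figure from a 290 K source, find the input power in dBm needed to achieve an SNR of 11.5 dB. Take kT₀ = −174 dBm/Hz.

−83.4 dBm

Sensitivity = −174 + 10 log₁₀(B) + NF + SNR_min
= −174 + 72.58 + 6.48 + 11.5
= −83.44 dBm → −83.4 dBm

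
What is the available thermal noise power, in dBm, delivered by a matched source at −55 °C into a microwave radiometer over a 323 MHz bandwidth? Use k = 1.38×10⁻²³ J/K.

T = −55 °C + 273.15 = 218.15 K
P_n = kTB = 1.38×10⁻²³ × 218.15 × 3.23×10⁸ = 9.72×10⁻¹³ W
In dBm: 10 log₁₀(9.72×10⁻¹³ / 10⁻³) = −90.1 dBm

−90.1 dBm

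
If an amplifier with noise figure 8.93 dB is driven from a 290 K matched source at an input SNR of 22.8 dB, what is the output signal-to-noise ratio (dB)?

By definition F = SNR_in/SNR_out, so in dB: SNR_out = SNR_in − NF
SNR_out = 22.8 − 8.93 = 13.87 dB

13.87 dB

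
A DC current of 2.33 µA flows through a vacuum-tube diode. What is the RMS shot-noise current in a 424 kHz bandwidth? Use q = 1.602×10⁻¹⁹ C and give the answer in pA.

I_n = √(2qI·B)
2qI·B = 2 × 1.602×10⁻¹⁹ × 2.33×10⁻⁶ × 4.24×10⁵ = 3.17×10⁻¹⁹ A²
I_n = √(3.17×10⁻¹⁹) = 5.63×10⁻¹⁰ A = 563 pA

563 pA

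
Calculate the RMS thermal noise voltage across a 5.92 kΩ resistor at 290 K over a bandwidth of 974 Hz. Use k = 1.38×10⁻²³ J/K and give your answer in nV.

304 nV

V_n = √(4kTRB)
4kTRB = 4 × 1.38×10⁻²³ × 290 × 5.92×10³ × 9.74×10² = 9.23×10⁻¹⁴ V²
V_n = √(9.23×10⁻¹⁴) = 3.04×10⁻⁷ V = 304 nV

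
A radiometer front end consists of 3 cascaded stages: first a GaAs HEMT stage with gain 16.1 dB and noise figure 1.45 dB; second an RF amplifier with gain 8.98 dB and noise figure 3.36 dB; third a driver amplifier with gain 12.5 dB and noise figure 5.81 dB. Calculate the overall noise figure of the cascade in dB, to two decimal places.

Convert to linear (a loss of L dB is a gain of −L dB): F_i = 10^(NF_i/10), G_i = 10^(G_i,dB/10)
  Stage 1: F_1 = 10^(1.45/10) = 1.396, G_1 = 10^(16.1/10) = 40.74
  Stage 2: F_2 = 10^(3.36/10) = 2.168, G_2 = 10^(8.98/10) = 7.907
  Stage 3: F_3 = 10^(5.81/10) = 3.811, G_3 = 10^(12.5/10) = 17.78
Friis cascade:
  F = 1.396 + (2.168 − 1)/40.74 + (3.811 − 1)/322.1 = 1.434
NF = 10 log₁₀(1.434) = 1.56 dB

1.56 dB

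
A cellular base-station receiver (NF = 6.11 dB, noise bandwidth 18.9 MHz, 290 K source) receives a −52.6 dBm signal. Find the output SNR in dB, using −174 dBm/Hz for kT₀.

Noise floor: N = −174 + 10 log₁₀(B) + NF
10 log₁₀(1.89×10⁷) = 72.76 dB
N = −174 + 72.76 + 6.11 = −95.13 dBm
SNR = P_sig − N = −52.6 − (−95.13) = 42.53 dB → 42.5 dB

42.5 dB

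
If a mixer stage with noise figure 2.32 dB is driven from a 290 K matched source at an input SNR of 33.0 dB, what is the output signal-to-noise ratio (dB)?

By definition F = SNR_in/SNR_out, so in dB: SNR_out = SNR_in − NF
SNR_out = 33.0 − 2.32 = 30.68 dB

30.68 dB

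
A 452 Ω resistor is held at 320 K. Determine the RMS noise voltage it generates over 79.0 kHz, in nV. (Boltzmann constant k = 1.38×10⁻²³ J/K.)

794 nV

V_n = √(4kTRB)
4kTRB = 4 × 1.38×10⁻²³ × 320 × 4.52×10² × 7.90×10⁴ = 6.31×10⁻¹³ V²
V_n = √(6.31×10⁻¹³) = 7.94×10⁻⁷ V = 794 nV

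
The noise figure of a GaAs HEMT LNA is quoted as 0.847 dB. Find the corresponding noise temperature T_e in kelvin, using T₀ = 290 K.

62.5 K

F = 10^(0.847/10) = 1.21535
T_e = (F − 1)·T₀ = (1.21535 − 1) × 290 = 62.5 K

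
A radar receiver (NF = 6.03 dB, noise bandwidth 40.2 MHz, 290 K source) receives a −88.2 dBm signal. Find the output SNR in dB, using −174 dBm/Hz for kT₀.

Noise floor: N = −174 + 10 log₁₀(B) + NF
10 log₁₀(4.02×10⁷) = 76.04 dB
N = −174 + 76.04 + 6.03 = −91.93 dBm
SNR = P_sig − N = −88.2 − (−91.93) = 3.73 dB → 3.7 dB

3.7 dB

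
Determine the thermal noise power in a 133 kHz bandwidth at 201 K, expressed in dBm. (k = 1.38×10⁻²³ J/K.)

−124.3 dBm

P_n = kTB = 1.38×10⁻²³ × 201 × 1.33×10⁵ = 3.69×10⁻¹⁶ W
In dBm: 10 log₁₀(3.69×10⁻¹⁶ / 10⁻³) = −124.3 dBm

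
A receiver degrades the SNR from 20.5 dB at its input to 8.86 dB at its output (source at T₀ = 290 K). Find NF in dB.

NF (dB) = SNR_in(dB) − SNR_out(dB) when the source is at T₀
NF = 20.5 − 8.86 = 11.64 dB

11.64 dB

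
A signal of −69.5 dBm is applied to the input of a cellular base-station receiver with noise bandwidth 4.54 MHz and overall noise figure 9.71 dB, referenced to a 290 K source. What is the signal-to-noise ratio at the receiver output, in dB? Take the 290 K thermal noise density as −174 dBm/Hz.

Noise floor: N = −174 + 10 log₁₀(B) + NF
10 log₁₀(4.54×10⁶) = 66.57 dB
N = −174 + 66.57 + 9.71 = −97.72 dBm
SNR = P_sig − N = −69.5 − (−97.72) = 28.22 dB → 28.2 dB

28.2 dB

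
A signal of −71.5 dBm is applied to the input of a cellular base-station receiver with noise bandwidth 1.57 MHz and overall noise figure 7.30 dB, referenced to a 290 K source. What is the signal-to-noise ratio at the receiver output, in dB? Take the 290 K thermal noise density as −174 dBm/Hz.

Noise floor: N = −174 + 10 log₁₀(B) + NF
10 log₁₀(1.57×10⁶) = 61.96 dB
N = −174 + 61.96 + 7.30 = −104.74 dBm
SNR = P_sig − N = −71.5 − (−104.74) = 33.24 dB → 33.2 dB

33.2 dB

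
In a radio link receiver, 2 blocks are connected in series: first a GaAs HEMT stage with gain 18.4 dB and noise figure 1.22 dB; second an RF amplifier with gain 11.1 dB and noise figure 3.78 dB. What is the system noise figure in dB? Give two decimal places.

1.29 dB

Convert to linear (a loss of L dB is a gain of −L dB): F_i = 10^(NF_i/10), G_i = 10^(G_i,dB/10)
  Stage 1: F_1 = 10^(1.22/10) = 1.324, G_1 = 10^(18.4/10) = 69.18
  Stage 2: F_2 = 10^(3.78/10) = 2.388, G_2 = 10^(11.1/10) = 12.88
Friis cascade:
  F = 1.324 + (2.388 − 1)/69.18 = 1.344
NF = 10 log₁₀(1.344) = 1.29 dB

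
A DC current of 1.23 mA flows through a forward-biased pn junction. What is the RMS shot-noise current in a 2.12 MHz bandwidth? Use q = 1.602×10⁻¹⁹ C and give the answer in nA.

28.9 nA

I_n = √(2qI·B)
2qI·B = 2 × 1.602×10⁻¹⁹ × 1.23×10⁻³ × 2.12×10⁶ = 8.35×10⁻¹⁶ A²
I_n = √(8.35×10⁻¹⁶) = 2.89×10⁻⁸ A = 28.9 nA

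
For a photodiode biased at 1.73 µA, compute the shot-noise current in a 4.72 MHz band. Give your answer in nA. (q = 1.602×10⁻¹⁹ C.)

1.62 nA

I_n = √(2qI·B)
2qI·B = 2 × 1.602×10⁻¹⁹ × 1.73×10⁻⁶ × 4.72×10⁶ = 2.62×10⁻¹⁸ A²
I_n = √(2.62×10⁻¹⁸) = 1.62×10⁻⁹ A = 1.62 nA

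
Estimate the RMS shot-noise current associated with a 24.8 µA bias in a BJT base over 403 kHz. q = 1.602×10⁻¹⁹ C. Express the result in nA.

I_n = √(2qI·B)
2qI·B = 2 × 1.602×10⁻¹⁹ × 2.48×10⁻⁵ × 4.03×10⁵ = 3.20×10⁻¹⁸ A²
I_n = √(3.20×10⁻¹⁸) = 1.79×10⁻⁹ A = 1.79 nA

1.79 nA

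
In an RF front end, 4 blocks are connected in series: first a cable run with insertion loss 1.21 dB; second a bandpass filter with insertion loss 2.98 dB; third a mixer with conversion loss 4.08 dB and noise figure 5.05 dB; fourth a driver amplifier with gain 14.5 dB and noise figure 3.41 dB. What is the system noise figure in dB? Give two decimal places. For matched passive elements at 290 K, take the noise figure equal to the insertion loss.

12.15 dB

Convert to linear (a loss of L dB is a gain of −L dB): F_i = 10^(NF_i/10), G_i = 10^(G_i,dB/10)
  Stage 1: F_1 = 10^(1.21/10) = 1.321, G_1 = 10^(−1.21/10) = 0.7568
  Stage 2: F_2 = 10^(2.98/10) = 1.986, G_2 = 10^(−2.98/10) = 0.5035
  Stage 3: F_3 = 10^(5.05/10) = 3.199, G_3 = 10^(−4.08/10) = 0.3908
  Stage 4: F_4 = 10^(3.41/10) = 2.193, G_4 = 10^(14.5/10) = 28.18
Friis cascade:
  F = 1.321 + (1.986 − 1)/0.7568 + (3.199 − 1)/0.3811 + (2.193 − 1)/0.1489 = 16.40
NF = 10 log₁₀(16.40) = 12.15 dB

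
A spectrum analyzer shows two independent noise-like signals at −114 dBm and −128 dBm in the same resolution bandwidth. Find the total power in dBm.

−113.8 dBm

Convert to linear, add, convert back:
P₁ = 3.98×10⁻¹⁵ W, P₂ = 1.58×10⁻¹⁶ W
P_tot = 4.14×10⁻¹⁵ W → 10 log₁₀(P_tot / 10⁻³) = −113.8 dBm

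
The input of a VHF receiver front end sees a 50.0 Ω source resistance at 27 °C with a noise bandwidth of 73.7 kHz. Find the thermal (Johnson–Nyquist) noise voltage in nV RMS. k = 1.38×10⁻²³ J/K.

T = 27 °C + 273.15 = 300.15 K
V_n = √(4kTRB)
4kTRB = 4 × 1.38×10⁻²³ × 300.15 × 5.00×10¹ × 7.37×10⁴ = 6.11×10⁻¹⁴ V²
V_n = √(6.11×10⁻¹⁴) = 2.47×10⁻⁷ V = 247 nV

247 nV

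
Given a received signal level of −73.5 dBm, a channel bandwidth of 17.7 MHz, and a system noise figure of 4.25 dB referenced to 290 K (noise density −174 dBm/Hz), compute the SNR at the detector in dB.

Noise floor: N = −174 + 10 log₁₀(B) + NF
10 log₁₀(1.77×10⁷) = 72.48 dB
N = −174 + 72.48 + 4.25 = −97.27 dBm
SNR = P_sig − N = −73.5 − (−97.27) = 23.77 dB → 23.8 dB

23.8 dB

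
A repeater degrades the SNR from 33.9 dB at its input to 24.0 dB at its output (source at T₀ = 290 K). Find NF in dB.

NF (dB) = SNR_in(dB) − SNR_out(dB) when the source is at T₀
NF = 33.9 − 24.0 = 9.9 dB

9.9 dB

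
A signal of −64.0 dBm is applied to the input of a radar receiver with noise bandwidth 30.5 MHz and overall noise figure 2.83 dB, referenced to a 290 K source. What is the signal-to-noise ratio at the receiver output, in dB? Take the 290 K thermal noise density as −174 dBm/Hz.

Noise floor: N = −174 + 10 log₁₀(B) + NF
10 log₁₀(3.05×10⁷) = 74.84 dB
N = −174 + 74.84 + 2.83 = −96.33 dBm
SNR = P_sig − N = −64.0 − (−96.33) = 32.33 dB → 32.3 dB

32.3 dB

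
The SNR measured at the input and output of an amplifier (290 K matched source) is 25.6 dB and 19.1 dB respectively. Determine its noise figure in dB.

6.5 dB

NF (dB) = SNR_in(dB) − SNR_out(dB) when the source is at T₀
NF = 25.6 − 19.1 = 6.5 dB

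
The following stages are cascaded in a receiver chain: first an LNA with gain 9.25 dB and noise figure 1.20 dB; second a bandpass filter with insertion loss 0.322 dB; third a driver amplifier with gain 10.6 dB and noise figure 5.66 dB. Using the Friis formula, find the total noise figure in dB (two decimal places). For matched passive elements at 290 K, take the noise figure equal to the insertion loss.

2.23 dB

Convert to linear (a loss of L dB is a gain of −L dB): F_i = 10^(NF_i/10), G_i = 10^(G_i,dB/10)
  Stage 1: F_1 = 10^(1.20/10) = 1.318, G_1 = 10^(9.25/10) = 8.414
  Stage 2: F_2 = 10^(0.322/10) = 1.077, G_2 = 10^(−0.322/10) = 0.9285
  Stage 3: F_3 = 10^(5.66/10) = 3.681, G_3 = 10^(10.6/10) = 11.48
Friis cascade:
  F = 1.318 + (1.077 − 1)/8.414 + (3.681 − 1)/7.813 = 1.671
NF = 10 log₁₀(1.671) = 2.23 dB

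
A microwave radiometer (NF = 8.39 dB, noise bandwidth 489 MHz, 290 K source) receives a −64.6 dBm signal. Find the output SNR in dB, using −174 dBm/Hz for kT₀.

14.1 dB

Noise floor: N = −174 + 10 log₁₀(B) + NF
10 log₁₀(4.89×10⁸) = 86.89 dB
N = −174 + 86.89 + 8.39 = −78.72 dBm
SNR = P_sig − N = −64.6 − (−78.72) = 14.12 dB → 14.1 dB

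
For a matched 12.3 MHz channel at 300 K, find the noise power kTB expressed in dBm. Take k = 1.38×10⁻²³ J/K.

P_n = kTB = 1.38×10⁻²³ × 300 × 1.23×10⁷ = 5.09×10⁻¹⁴ W
In dBm: 10 log₁₀(5.09×10⁻¹⁴ / 10⁻³) = −102.9 dBm

−102.9 dBm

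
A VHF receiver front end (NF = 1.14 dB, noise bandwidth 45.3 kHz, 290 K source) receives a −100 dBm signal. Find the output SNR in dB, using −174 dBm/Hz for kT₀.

26.3 dB

Noise floor: N = −174 + 10 log₁₀(B) + NF
10 log₁₀(4.53×10⁴) = 46.56 dB
N = −174 + 46.56 + 1.14 = −126.30 dBm
SNR = P_sig − N = −100 − (−126.30) = 26.30 dB → 26.3 dB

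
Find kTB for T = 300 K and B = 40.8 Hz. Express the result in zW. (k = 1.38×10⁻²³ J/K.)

169 zW

P_n = kTB = 1.38×10⁻²³ × 300 × 4.08×10¹ = 1.69×10⁻¹⁹ W = 169 zW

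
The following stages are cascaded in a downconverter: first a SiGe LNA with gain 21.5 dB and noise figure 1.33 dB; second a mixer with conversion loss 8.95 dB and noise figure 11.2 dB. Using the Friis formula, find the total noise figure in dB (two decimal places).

Convert to linear (a loss of L dB is a gain of −L dB): F_i = 10^(NF_i/10), G_i = 10^(G_i,dB/10)
  Stage 1: F_1 = 10^(1.33/10) = 1.358, G_1 = 10^(21.5/10) = 141.3
  Stage 2: F_2 = 10^(11.2/10) = 13.18, G_2 = 10^(−8.95/10) = 0.1274
Friis cascade:
  F = 1.358 + (13.18 − 1)/141.3 = 1.445
NF = 10 log₁₀(1.445) = 1.60 dB

1.60 dB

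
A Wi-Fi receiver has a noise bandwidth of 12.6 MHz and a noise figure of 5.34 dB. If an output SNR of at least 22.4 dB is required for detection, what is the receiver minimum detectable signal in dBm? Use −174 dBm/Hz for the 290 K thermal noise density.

Sensitivity = −174 + 10 log₁₀(B) + NF + SNR_min
= −174 + 71 + 5.34 + 22.4
= −75.26 dBm → −75.3 dBm

−75.3 dBm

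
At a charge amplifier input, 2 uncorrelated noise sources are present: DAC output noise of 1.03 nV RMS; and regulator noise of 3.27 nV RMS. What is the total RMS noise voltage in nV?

Uncorrelated sources add in power (mean-square): V_tot = √(ΣV_i²)
V_tot = √[(1.03×10⁻⁹)² + (3.27×10⁻⁹)²] = 3.43×10⁻⁹ V = 3.43 nV

3.43 nV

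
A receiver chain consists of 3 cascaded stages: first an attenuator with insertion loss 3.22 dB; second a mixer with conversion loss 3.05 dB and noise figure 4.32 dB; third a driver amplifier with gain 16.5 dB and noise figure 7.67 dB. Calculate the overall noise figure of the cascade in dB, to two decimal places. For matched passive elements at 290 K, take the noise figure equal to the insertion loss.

Convert to linear (a loss of L dB is a gain of −L dB): F_i = 10^(NF_i/10), G_i = 10^(G_i,dB/10)
  Stage 1: F_1 = 10^(3.22/10) = 2.099, G_1 = 10^(−3.22/10) = 0.4764
  Stage 2: F_2 = 10^(4.32/10) = 2.704, G_2 = 10^(−3.05/10) = 0.4955
  Stage 3: F_3 = 10^(7.67/10) = 5.848, G_3 = 10^(16.5/10) = 44.67
Friis cascade:
  F = 2.099 + (2.704 − 1)/0.4764 + (5.848 − 1)/0.2360 = 26.21
NF = 10 log₁₀(26.21) = 14.19 dB

14.19 dB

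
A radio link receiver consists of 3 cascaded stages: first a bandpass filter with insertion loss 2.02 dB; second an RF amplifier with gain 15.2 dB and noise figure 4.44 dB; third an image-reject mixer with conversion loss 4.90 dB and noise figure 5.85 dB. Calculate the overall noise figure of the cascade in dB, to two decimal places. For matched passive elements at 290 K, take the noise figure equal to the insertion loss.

Convert to linear (a loss of L dB is a gain of −L dB): F_i = 10^(NF_i/10), G_i = 10^(G_i,dB/10)
  Stage 1: F_1 = 10^(2.02/10) = 1.592, G_1 = 10^(−2.02/10) = 0.6281
  Stage 2: F_2 = 10^(4.44/10) = 2.780, G_2 = 10^(15.2/10) = 33.11
  Stage 3: F_3 = 10^(5.85/10) = 3.846, G_3 = 10^(−4.90/10) = 0.3236
Friis cascade:
  F = 1.592 + (2.780 − 1)/0.6281 + (3.846 − 1)/20.80 = 4.563
NF = 10 log₁₀(4.563) = 6.59 dB

6.59 dB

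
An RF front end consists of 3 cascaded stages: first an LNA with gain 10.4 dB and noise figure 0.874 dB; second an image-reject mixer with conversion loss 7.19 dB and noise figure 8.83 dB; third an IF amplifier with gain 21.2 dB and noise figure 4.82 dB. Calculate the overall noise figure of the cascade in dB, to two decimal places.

4.47 dB

Convert to linear (a loss of L dB is a gain of −L dB): F_i = 10^(NF_i/10), G_i = 10^(G_i,dB/10)
  Stage 1: F_1 = 10^(0.874/10) = 1.223, G_1 = 10^(10.4/10) = 10.96
  Stage 2: F_2 = 10^(8.83/10) = 7.638, G_2 = 10^(−7.19/10) = 0.1910
  Stage 3: F_3 = 10^(4.82/10) = 3.034, G_3 = 10^(21.2/10) = 131.8
Friis cascade:
  F = 1.223 + (7.638 − 1)/10.96 + (3.034 − 1)/2.094 = 2.800
NF = 10 log₁₀(2.800) = 4.47 dB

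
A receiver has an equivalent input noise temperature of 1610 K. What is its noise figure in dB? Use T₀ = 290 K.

F = 1 + T_e/T₀ = 1 + 1610/290 = 6.55172
NF = 10 log₁₀(6.55172) = 8.16 dB

8.16 dB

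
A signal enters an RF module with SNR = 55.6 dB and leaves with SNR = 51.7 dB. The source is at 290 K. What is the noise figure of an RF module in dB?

NF (dB) = SNR_in(dB) − SNR_out(dB) when the source is at T₀
NF = 55.6 − 51.7 = 3.9 dB

3.9 dB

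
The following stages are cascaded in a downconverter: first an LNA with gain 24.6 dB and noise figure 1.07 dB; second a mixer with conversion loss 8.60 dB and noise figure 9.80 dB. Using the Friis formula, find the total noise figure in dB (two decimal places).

1.17 dB

Convert to linear (a loss of L dB is a gain of −L dB): F_i = 10^(NF_i/10), G_i = 10^(G_i,dB/10)
  Stage 1: F_1 = 10^(1.07/10) = 1.279, G_1 = 10^(24.6/10) = 288.4
  Stage 2: F_2 = 10^(9.80/10) = 9.550, G_2 = 10^(−8.60/10) = 0.1380
Friis cascade:
  F = 1.279 + (9.550 − 1)/288.4 = 1.309
NF = 10 log₁₀(1.309) = 1.17 dB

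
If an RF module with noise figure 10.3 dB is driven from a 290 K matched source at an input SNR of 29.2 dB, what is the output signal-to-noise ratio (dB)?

By definition F = SNR_in/SNR_out, so in dB: SNR_out = SNR_in − NF
SNR_out = 29.2 − 10.3 = 18.9 dB

18.9 dB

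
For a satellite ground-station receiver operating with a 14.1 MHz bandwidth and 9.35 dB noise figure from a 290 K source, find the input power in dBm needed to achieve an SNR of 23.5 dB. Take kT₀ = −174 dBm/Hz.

Sensitivity = −174 + 10 log₁₀(B) + NF + SNR_min
= −174 + 71.49 + 9.35 + 23.5
= −69.66 dBm → −69.7 dBm

−69.7 dBm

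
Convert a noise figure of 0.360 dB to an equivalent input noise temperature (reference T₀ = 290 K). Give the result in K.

25.1 K

F = 10^(0.360/10) = 1.08643
T_e = (F − 1)·T₀ = (1.08643 − 1) × 290 = 25.1 K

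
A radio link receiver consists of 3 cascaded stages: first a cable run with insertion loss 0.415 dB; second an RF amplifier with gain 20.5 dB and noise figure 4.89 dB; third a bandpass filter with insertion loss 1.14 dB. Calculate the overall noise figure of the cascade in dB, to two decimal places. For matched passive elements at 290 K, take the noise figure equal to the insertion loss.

Convert to linear (a loss of L dB is a gain of −L dB): F_i = 10^(NF_i/10), G_i = 10^(G_i,dB/10)
  Stage 1: F_1 = 10^(0.415/10) = 1.100, G_1 = 10^(−0.415/10) = 0.9089
  Stage 2: F_2 = 10^(4.89/10) = 3.083, G_2 = 10^(20.5/10) = 112.2
  Stage 3: F_3 = 10^(1.14/10) = 1.300, G_3 = 10^(−1.14/10) = 0.7691
Friis cascade:
  F = 1.100 + (3.083 − 1)/0.9089 + (1.300 − 1)/102.0 = 3.395
NF = 10 log₁₀(3.395) = 5.31 dB

5.31 dB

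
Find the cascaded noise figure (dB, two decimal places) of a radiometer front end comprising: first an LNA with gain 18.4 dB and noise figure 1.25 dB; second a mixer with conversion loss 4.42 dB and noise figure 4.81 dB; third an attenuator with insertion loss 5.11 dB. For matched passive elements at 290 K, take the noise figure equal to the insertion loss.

Convert to linear (a loss of L dB is a gain of −L dB): F_i = 10^(NF_i/10), G_i = 10^(G_i,dB/10)
  Stage 1: F_1 = 10^(1.25/10) = 1.334, G_1 = 10^(18.4/10) = 69.18
  Stage 2: F_2 = 10^(4.81/10) = 3.027, G_2 = 10^(−4.42/10) = 0.3614
  Stage 3: F_3 = 10^(5.11/10) = 3.243, G_3 = 10^(−5.11/10) = 0.3083
Friis cascade:
  F = 1.334 + (3.027 − 1)/69.18 + (3.243 − 1)/25.00 = 1.453
NF = 10 log₁₀(1.453) = 1.62 dB

1.62 dB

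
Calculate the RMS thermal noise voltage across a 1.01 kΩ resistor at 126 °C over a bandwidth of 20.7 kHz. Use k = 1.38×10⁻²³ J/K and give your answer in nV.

T = 126 °C + 273.15 = 399.15 K
V_n = √(4kTRB)
4kTRB = 4 × 1.38×10⁻²³ × 399.15 × 1.01×10³ × 2.07×10⁴ = 4.61×10⁻¹³ V²
V_n = √(4.61×10⁻¹³) = 6.79×10⁻⁷ V = 679 nV

679 nV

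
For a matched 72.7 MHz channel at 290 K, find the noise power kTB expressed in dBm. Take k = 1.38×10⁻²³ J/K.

−95.4 dBm

P_n = kTB = 1.38×10⁻²³ × 290 × 7.27×10⁷ = 2.91×10⁻¹³ W
In dBm: 10 log₁₀(2.91×10⁻¹³ / 10⁻³) = −95.4 dBm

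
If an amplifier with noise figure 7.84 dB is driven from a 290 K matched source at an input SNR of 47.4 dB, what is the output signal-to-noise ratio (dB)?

By definition F = SNR_in/SNR_out, so in dB: SNR_out = SNR_in − NF
SNR_out = 47.4 − 7.84 = 39.56 dB

39.56 dB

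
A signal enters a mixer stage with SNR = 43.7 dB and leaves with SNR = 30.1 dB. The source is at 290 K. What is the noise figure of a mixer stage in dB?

13.6 dB

NF (dB) = SNR_in(dB) − SNR_out(dB) when the source is at T₀
NF = 43.7 − 30.1 = 13.6 dB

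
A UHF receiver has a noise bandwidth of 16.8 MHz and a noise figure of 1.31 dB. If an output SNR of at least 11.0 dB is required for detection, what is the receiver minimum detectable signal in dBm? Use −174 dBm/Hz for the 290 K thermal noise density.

−89.4 dBm

Sensitivity = −174 + 10 log₁₀(B) + NF + SNR_min
= −174 + 72.25 + 1.31 + 11.0
= −89.44 dBm → −89.4 dBm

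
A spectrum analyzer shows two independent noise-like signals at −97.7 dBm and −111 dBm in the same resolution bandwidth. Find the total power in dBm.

Convert to linear, add, convert back:
P₁ = 1.70×10⁻¹³ W, P₂ = 7.94×10⁻¹⁵ W
P_tot = 1.78×10⁻¹³ W → 10 log₁₀(P_tot / 10⁻³) = −97.5 dBm

−97.5 dBm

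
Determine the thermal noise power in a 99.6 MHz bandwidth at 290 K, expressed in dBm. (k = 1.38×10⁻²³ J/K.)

P_n = kTB = 1.38×10⁻²³ × 290 × 9.96×10⁷ = 3.99×10⁻¹³ W
In dBm: 10 log₁₀(3.99×10⁻¹³ / 10⁻³) = −94.0 dBm

−94.0 dBm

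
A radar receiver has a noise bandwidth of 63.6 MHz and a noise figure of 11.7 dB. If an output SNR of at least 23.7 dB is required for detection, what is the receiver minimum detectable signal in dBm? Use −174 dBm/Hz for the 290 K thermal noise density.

Sensitivity = −174 + 10 log₁₀(B) + NF + SNR_min
= −174 + 78.03 + 11.7 + 23.7
= −60.57 dBm → −60.6 dBm

−60.6 dBm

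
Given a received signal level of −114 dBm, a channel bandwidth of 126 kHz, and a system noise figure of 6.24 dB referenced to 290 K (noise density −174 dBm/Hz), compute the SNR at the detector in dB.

Noise floor: N = −174 + 10 log₁₀(B) + NF
10 log₁₀(1.26×10⁵) = 51 dB
N = −174 + 51 + 6.24 = −116.76 dBm
SNR = P_sig − N = −114 − (−116.76) = 2.76 dB → 2.8 dB

2.8 dB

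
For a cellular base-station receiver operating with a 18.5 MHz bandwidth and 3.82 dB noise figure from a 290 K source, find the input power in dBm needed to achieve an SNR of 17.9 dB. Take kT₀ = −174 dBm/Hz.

−79.6 dBm

Sensitivity = −174 + 10 log₁₀(B) + NF + SNR_min
= −174 + 72.67 + 3.82 + 17.9
= −79.61 dBm → −79.6 dBm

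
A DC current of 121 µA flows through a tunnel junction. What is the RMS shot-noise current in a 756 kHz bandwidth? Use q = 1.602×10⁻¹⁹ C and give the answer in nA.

I_n = √(2qI·B)
2qI·B = 2 × 1.602×10⁻¹⁹ × 1.21×10⁻⁴ × 7.56×10⁵ = 2.93×10⁻¹⁷ A²
I_n = √(2.93×10⁻¹⁷) = 5.41×10⁻⁹ A = 5.41 nA

5.41 nA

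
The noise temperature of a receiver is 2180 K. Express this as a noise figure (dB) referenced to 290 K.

9.30 dB

F = 1 + T_e/T₀ = 1 + 2180/290 = 8.51724
NF = 10 log₁₀(8.51724) = 9.30 dB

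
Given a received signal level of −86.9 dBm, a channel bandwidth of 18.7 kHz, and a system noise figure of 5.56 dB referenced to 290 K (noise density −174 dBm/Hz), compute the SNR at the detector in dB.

38.8 dB

Noise floor: N = −174 + 10 log₁₀(B) + NF
10 log₁₀(1.87×10⁴) = 42.72 dB
N = −174 + 42.72 + 5.56 = −125.72 dBm
SNR = P_sig − N = −86.9 − (−125.72) = 38.82 dB → 38.8 dB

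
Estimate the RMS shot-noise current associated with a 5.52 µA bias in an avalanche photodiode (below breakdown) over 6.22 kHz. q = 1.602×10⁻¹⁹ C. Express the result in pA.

I_n = √(2qI·B)
2qI·B = 2 × 1.602×10⁻¹⁹ × 5.52×10⁻⁶ × 6.22×10³ = 1.10×10⁻²⁰ A²
I_n = √(1.10×10⁻²⁰) = 1.05×10⁻¹⁰ A = 105 pA

105 pA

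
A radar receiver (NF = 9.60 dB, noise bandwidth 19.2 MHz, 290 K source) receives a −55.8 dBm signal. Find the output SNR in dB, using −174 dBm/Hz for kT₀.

35.8 dB

Noise floor: N = −174 + 10 log₁₀(B) + NF
10 log₁₀(1.92×10⁷) = 72.83 dB
N = −174 + 72.83 + 9.60 = −91.57 dBm
SNR = P_sig − N = −55.8 − (−91.57) = 35.77 dB → 35.8 dB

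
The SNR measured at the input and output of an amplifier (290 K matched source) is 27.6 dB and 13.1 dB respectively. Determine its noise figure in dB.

NF (dB) = SNR_in(dB) − SNR_out(dB) when the source is at T₀
NF = 27.6 − 13.1 = 14.5 dB

14.5 dB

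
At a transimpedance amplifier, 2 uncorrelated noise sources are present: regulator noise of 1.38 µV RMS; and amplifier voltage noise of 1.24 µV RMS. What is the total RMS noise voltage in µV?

Uncorrelated sources add in power (mean-square): V_tot = √(ΣV_i²)
V_tot = √[(1.38×10⁻⁶)² + (1.24×10⁻⁶)²] = 1.86×10⁻⁶ V = 1.86 µV

1.86 µV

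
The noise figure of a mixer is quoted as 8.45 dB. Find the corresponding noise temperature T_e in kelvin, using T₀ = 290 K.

F = 10^(8.45/10) = 6.99842
T_e = (F − 1)·T₀ = (6.99842 − 1) × 290 = 1740 K

1740 K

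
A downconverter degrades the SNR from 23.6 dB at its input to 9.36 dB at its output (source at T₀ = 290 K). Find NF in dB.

14.24 dB

NF (dB) = SNR_in(dB) − SNR_out(dB) when the source is at T₀
NF = 23.6 − 9.36 = 14.24 dB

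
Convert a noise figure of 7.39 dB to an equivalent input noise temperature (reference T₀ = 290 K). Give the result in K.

F = 10^(7.39/10) = 5.48277
T_e = (F − 1)·T₀ = (5.48277 − 1) × 290 = 1300 K

1300 K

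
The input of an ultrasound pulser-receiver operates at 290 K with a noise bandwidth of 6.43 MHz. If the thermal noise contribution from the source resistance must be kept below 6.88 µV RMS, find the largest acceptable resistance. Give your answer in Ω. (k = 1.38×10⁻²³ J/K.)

Johnson–Nyquist: V_n = √(4kTRB) ⇒ R = V_n² / (4kTB)
4kTB = 4 × 1.38×10⁻²³ × 290 × 6.43×10⁶ = 1.03×10⁻¹³
R = (6.88×10⁻⁶)² / 1.03×10⁻¹³ = 4.60×10² Ω = 460 Ω

460 Ω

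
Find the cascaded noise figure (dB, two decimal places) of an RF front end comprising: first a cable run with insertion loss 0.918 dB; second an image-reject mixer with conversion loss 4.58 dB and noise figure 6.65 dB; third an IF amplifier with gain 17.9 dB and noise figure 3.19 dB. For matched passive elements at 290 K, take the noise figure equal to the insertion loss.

Convert to linear (a loss of L dB is a gain of −L dB): F_i = 10^(NF_i/10), G_i = 10^(G_i,dB/10)
  Stage 1: F_1 = 10^(0.918/10) = 1.235, G_1 = 10^(−0.918/10) = 0.8095
  Stage 2: F_2 = 10^(6.65/10) = 4.624, G_2 = 10^(−4.58/10) = 0.3483
  Stage 3: F_3 = 10^(3.19/10) = 2.084, G_3 = 10^(17.9/10) = 61.66
Friis cascade:
  F = 1.235 + (4.624 − 1)/0.8095 + (2.084 − 1)/0.2820 = 9.558
NF = 10 log₁₀(9.558) = 9.80 dB

9.80 dB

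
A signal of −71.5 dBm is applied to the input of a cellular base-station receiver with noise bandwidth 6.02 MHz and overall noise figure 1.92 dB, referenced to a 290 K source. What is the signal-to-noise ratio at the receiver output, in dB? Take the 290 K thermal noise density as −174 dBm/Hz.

Noise floor: N = −174 + 10 log₁₀(B) + NF
10 log₁₀(6.02×10⁶) = 67.8 dB
N = −174 + 67.8 + 1.92 = −104.28 dBm
SNR = P_sig − N = −71.5 − (−104.28) = 32.78 dB → 32.8 dB

32.8 dB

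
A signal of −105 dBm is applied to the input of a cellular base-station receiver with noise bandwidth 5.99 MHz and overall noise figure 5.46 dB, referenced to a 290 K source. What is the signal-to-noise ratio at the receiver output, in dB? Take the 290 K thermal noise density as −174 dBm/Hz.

−4.2 dB

Noise floor: N = −174 + 10 log₁₀(B) + NF
10 log₁₀(5.99×10⁶) = 67.77 dB
N = −174 + 67.77 + 5.46 = −100.77 dBm
SNR = P_sig − N = −105 − (−100.77) = −4.23 dB → −4.2 dB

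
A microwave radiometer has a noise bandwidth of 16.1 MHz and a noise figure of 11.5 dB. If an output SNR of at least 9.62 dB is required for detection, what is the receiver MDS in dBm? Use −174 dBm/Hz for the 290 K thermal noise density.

Sensitivity = −174 + 10 log₁₀(B) + NF + SNR_min
= −174 + 72.07 + 11.5 + 9.62
= −80.81 dBm → −80.8 dBm

−80.8 dBm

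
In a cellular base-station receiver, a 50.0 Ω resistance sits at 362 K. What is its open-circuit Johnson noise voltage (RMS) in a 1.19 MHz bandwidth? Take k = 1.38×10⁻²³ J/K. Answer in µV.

V_n = √(4kTRB)
4kTRB = 4 × 1.38×10⁻²³ × 362 × 5.00×10¹ × 1.19×10⁶ = 1.19×10⁻¹² V²
V_n = √(1.19×10⁻¹²) = 1.09×10⁻⁶ V = 1.09 µV

1.09 µV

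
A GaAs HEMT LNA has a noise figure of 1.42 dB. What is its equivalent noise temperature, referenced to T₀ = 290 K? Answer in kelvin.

F = 10^(1.42/10) = 1.38676
T_e = (F − 1)·T₀ = (1.38676 − 1) × 290 = 112 K

112 K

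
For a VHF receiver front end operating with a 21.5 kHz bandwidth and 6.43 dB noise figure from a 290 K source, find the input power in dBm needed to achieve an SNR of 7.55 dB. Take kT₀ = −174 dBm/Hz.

Sensitivity = −174 + 10 log₁₀(B) + NF + SNR_min
= −174 + 43.32 + 6.43 + 7.55
= −116.70 dBm → −116.7 dBm

−116.7 dBm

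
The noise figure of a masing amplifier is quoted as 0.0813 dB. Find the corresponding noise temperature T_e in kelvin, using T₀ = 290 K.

F = 10^(0.0813/10) = 1.0189
T_e = (F − 1)·T₀ = (1.0189 − 1) × 290 = 5.48 K

5.48 K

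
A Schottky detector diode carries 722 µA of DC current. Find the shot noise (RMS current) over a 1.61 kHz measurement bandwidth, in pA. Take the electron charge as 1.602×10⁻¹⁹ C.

I_n = √(2qI·B)
2qI·B = 2 × 1.602×10⁻¹⁹ × 7.22×10⁻⁴ × 1.61×10³ = 3.72×10⁻¹⁹ A²
I_n = √(3.72×10⁻¹⁹) = 6.10×10⁻¹⁰ A = 610 pA

610 pA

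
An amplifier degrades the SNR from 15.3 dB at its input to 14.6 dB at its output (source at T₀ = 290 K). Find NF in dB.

0.7 dB

NF (dB) = SNR_in(dB) − SNR_out(dB) when the source is at T₀
NF = 15.3 − 14.6 = 0.7 dB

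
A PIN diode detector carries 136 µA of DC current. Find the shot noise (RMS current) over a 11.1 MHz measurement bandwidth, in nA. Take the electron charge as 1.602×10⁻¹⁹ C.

I_n = √(2qI·B)
2qI·B = 2 × 1.602×10⁻¹⁹ × 1.36×10⁻⁴ × 1.11×10⁷ = 4.84×10⁻¹⁶ A²
I_n = √(4.84×10⁻¹⁶) = 2.20×10⁻⁸ A = 22.0 nA

22.0 nA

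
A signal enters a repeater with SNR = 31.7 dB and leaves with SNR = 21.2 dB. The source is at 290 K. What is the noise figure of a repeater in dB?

10.5 dB

NF (dB) = SNR_in(dB) − SNR_out(dB) when the source is at T₀
NF = 31.7 − 21.2 = 10.5 dB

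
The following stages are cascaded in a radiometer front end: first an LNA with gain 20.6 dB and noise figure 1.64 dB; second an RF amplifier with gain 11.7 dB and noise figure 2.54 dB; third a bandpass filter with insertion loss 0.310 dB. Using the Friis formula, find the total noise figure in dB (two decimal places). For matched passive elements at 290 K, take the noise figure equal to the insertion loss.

Convert to linear (a loss of L dB is a gain of −L dB): F_i = 10^(NF_i/10), G_i = 10^(G_i,dB/10)
  Stage 1: F_1 = 10^(1.64/10) = 1.459, G_1 = 10^(20.6/10) = 114.8
  Stage 2: F_2 = 10^(2.54/10) = 1.795, G_2 = 10^(11.7/10) = 14.79
  Stage 3: F_3 = 10^(0.310/10) = 1.074, G_3 = 10^(−0.310/10) = 0.9311
Friis cascade:
  F = 1.459 + (1.795 − 1)/114.8 + (1.074 − 1)/1698 = 1.466
NF = 10 log₁₀(1.466) = 1.66 dB

1.66 dB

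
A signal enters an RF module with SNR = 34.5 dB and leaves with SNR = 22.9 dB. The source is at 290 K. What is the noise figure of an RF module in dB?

NF (dB) = SNR_in(dB) − SNR_out(dB) when the source is at T₀
NF = 34.5 − 22.9 = 11.6 dB

11.6 dB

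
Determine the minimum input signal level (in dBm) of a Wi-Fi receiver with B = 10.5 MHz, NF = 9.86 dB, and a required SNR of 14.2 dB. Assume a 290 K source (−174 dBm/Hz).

Sensitivity = −174 + 10 log₁₀(B) + NF + SNR_min
= −174 + 70.21 + 9.86 + 14.2
= −79.73 dBm → −79.7 dBm

−79.7 dBm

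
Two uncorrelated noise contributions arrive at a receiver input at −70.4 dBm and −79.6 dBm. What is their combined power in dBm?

−69.9 dBm

Convert to linear, add, convert back:
P₁ = 9.12×10⁻¹¹ W, P₂ = 1.10×10⁻¹¹ W
P_tot = 1.02×10⁻¹⁰ W → 10 log₁₀(P_tot / 10⁻³) = −69.9 dBm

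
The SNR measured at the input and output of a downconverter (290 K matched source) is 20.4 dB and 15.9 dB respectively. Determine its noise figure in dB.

NF (dB) = SNR_in(dB) − SNR_out(dB) when the source is at T₀
NF = 20.4 − 15.9 = 4.5 dB

4.5 dB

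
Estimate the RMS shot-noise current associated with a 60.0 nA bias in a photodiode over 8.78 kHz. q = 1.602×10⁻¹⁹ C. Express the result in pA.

13.0 pA

I_n = √(2qI·B)
2qI·B = 2 × 1.602×10⁻¹⁹ × 6.00×10⁻⁸ × 8.78×10³ = 1.69×10⁻²² A²
I_n = √(1.69×10⁻²²) = 1.30×10⁻¹¹ A = 13.0 pA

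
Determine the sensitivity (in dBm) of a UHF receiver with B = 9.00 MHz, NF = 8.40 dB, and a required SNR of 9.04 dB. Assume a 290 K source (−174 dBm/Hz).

Sensitivity = −174 + 10 log₁₀(B) + NF + SNR_min
= −174 + 69.54 + 8.40 + 9.04
= −87.02 dBm → −87.0 dBm

−87.0 dBm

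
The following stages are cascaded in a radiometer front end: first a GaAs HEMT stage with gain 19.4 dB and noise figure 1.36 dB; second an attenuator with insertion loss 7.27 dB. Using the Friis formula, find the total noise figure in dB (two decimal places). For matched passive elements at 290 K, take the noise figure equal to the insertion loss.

Convert to linear (a loss of L dB is a gain of −L dB): F_i = 10^(NF_i/10), G_i = 10^(G_i,dB/10)
  Stage 1: F_1 = 10^(1.36/10) = 1.368, G_1 = 10^(19.4/10) = 87.10
  Stage 2: F_2 = 10^(7.27/10) = 5.333, G_2 = 10^(−7.27/10) = 0.1875
Friis cascade:
  F = 1.368 + (5.333 − 1)/87.10 = 1.417
NF = 10 log₁₀(1.417) = 1.52 dB

1.52 dB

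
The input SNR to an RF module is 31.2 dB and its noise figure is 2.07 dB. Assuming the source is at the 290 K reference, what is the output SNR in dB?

29.13 dB

By definition F = SNR_in/SNR_out, so in dB: SNR_out = SNR_in − NF
SNR_out = 31.2 − 2.07 = 29.13 dB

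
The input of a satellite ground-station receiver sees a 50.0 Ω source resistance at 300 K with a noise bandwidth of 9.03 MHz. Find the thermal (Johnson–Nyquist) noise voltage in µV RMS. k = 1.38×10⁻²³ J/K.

2.73 µV

V_n = √(4kTRB)
4kTRB = 4 × 1.38×10⁻²³ × 300 × 5.00×10¹ × 9.03×10⁶ = 7.48×10⁻¹² V²
V_n = √(7.48×10⁻¹²) = 2.73×10⁻⁶ V = 2.73 µV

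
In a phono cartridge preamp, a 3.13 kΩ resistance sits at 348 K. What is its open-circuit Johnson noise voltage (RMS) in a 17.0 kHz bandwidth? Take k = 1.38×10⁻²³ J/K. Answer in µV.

1.01 µV

V_n = √(4kTRB)
4kTRB = 4 × 1.38×10⁻²³ × 348 × 3.13×10³ × 1.70×10⁴ = 1.02×10⁻¹² V²
V_n = √(1.02×10⁻¹²) = 1.01×10⁻⁶ V = 1.01 µV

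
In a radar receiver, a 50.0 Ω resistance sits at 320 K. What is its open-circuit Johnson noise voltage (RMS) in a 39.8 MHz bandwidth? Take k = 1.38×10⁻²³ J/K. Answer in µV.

V_n = √(4kTRB)
4kTRB = 4 × 1.38×10⁻²³ × 320 × 5.00×10¹ × 3.98×10⁷ = 3.52×10⁻¹¹ V²
V_n = √(3.52×10⁻¹¹) = 5.93×10⁻⁶ V = 5.93 µV

5.93 µV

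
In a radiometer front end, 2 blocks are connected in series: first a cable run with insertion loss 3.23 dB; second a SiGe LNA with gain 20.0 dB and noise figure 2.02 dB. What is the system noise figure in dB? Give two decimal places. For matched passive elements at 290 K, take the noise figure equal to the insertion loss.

Convert to linear (a loss of L dB is a gain of −L dB): F_i = 10^(NF_i/10), G_i = 10^(G_i,dB/10)
  Stage 1: F_1 = 10^(3.23/10) = 2.104, G_1 = 10^(−3.23/10) = 0.4753
  Stage 2: F_2 = 10^(2.02/10) = 1.592, G_2 = 10^(20.0/10) = 100.0
Friis cascade:
  F = 2.104 + (1.592 − 1)/0.4753 = 3.350
NF = 10 log₁₀(3.350) = 5.25 dB

5.25 dB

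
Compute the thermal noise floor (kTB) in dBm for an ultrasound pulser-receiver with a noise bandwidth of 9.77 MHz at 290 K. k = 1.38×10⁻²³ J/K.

P_n = kTB = 1.38×10⁻²³ × 290 × 9.77×10⁶ = 3.91×10⁻¹⁴ W
In dBm: 10 log₁₀(3.91×10⁻¹⁴ / 10⁻³) = −104.1 dBm

−104.1 dBm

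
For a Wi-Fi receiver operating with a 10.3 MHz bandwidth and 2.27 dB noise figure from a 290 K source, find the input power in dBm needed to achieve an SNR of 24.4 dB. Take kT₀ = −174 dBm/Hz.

−77.2 dBm

Sensitivity = −174 + 10 log₁₀(B) + NF + SNR_min
= −174 + 70.13 + 2.27 + 24.4
= −77.20 dBm → −77.2 dBm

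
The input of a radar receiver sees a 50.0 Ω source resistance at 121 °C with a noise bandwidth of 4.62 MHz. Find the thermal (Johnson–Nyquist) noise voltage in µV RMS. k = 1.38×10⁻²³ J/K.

2.24 µV

T = 121 °C + 273.15 = 394.15 K
V_n = √(4kTRB)
4kTRB = 4 × 1.38×10⁻²³ × 394.15 × 5.00×10¹ × 4.62×10⁶ = 5.03×10⁻¹² V²
V_n = √(5.03×10⁻¹²) = 2.24×10⁻⁶ V = 2.24 µV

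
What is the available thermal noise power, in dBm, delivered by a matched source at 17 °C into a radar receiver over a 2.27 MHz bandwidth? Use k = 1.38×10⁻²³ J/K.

−110.4 dBm

T = 17 °C + 273.15 = 290.15 K
P_n = kTB = 1.38×10⁻²³ × 290.15 × 2.27×10⁶ = 9.09×10⁻¹⁵ W
In dBm: 10 log₁₀(9.09×10⁻¹⁵ / 10⁻³) = −110.4 dBm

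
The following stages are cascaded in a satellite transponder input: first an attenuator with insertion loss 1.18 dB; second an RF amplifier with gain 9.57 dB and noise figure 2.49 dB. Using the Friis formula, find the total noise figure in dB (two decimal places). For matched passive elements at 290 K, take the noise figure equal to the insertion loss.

Convert to linear (a loss of L dB is a gain of −L dB): F_i = 10^(NF_i/10), G_i = 10^(G_i,dB/10)
  Stage 1: F_1 = 10^(1.18/10) = 1.312, G_1 = 10^(−1.18/10) = 0.7621
  Stage 2: F_2 = 10^(2.49/10) = 1.774, G_2 = 10^(9.57/10) = 9.057
Friis cascade:
  F = 1.312 + (1.774 − 1)/0.7621 = 2.328
NF = 10 log₁₀(2.328) = 3.67 dB

3.67 dB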